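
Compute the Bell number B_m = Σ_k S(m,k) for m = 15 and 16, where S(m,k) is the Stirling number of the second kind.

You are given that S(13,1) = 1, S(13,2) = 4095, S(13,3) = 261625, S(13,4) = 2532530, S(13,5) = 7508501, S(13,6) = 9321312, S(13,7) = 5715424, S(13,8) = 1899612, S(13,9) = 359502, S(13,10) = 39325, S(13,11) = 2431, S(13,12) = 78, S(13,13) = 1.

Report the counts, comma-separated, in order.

1382958545, 10480142147

r14: T_14,1=1×1+0=1; T_14,2=2×4095+1=8191; T_14,3=3×261625+4095=788970; T_14,4=4×2532530+261625=10391745; T_14,5=5×7508501+2532530=40075035; T_14,6=6×9321312+7508501=63436373; T_14,7=7×5715424+9321312=49329280; T_14,8=8×1899612+5715424=20912320; T_14,9=9×359502+1899612=5135130; T_14,10=10×39325+359502=752752; T_14,11=11×2431+39325=66066; T_14,12=12×78+2431=3367; T_14,13=13×1+78=91; T_14,14=14×0+1=1
r15: T_15,1=1×1+0=1; T_15,2=2×8191+1=16383; T_15,3=3×788970+8191=2375101; T_15,4=4×10391745+788970=42355950; T_15,5=5×40075035+10391745=210766920; T_15,6=6×63436373+40075035=420693273; T_15,7=7×49329280+63436373=408741333; T_15,8=8×20912320+49329280=216627840; T_15,9=9×5135130+20912320=67128490; T_15,10=10×752752+5135130=12662650; T_15,11=11×66066+752752=1479478; T_15,12=12×3367+66066=106470; T_15,13=13×91+3367=4550; T_15,14=14×1+91=105; T_15,15=15×0+1=1
r16: T_16,1=1×1+0=1; T_16,2=2×16383+1=32767; T_16,3=3×2375101+16383=7141686; T_16,4=4×42355950+2375101=171798901; T_16,5=5×210766920+42355950=1096190550; T_16,6=6×420693273+210766920=2734926558; T_16,7=7×408741333+420693273=3281882604; T_16,8=8×216627840+408741333=2141764053; T_16,9=9×67128490+216627840=820784250; T_16,10=10×12662650+67128490=193754990; T_16,11=11×1479478+12662650=28936908; T_16,12=12×106470+1479478=2757118; T_16,13=13×4550+106470=165620; T_16,14=14×105+4550=6020; T_16,15=15×1+105=120; T_16,16=16×0+1=1
B_15 = ΣS(15,k) = 1+16383+2375101+42355950+210766920+420693273+408741333+216627840+67128490+12662650+1479478+106470+4550+105+1 = 1382958545
B_16 = ΣS(16,k) = 1+32767+7141686+171798901+1096190550+2734926558+3281882604+2141764053+820784250+193754990+28936908+2757118+165620+6020+120+1 = 10480142147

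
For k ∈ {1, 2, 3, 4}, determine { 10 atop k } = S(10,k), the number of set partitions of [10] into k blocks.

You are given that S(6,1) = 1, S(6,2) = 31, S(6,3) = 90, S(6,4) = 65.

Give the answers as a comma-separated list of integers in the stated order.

1, 511, 9330, 34105

@7  (7,1):1·1+0→1, (7,2):31·2+1→63, (7,3):90·3+31→301, (7,4):65·4+90→350
@8  (8,1):1·1+0→1, (8,2):63·2+1→127, (8,3):301·3+63→966, (8,4):350·4+301→1701
@9  (9,1):1·1+0→1, (9,2):127·2+1→255, (9,3):966·3+127→3025, (9,4):1701·4+966→7770
@10  (10,1):1·1+0→1, (10,2):255·2+1→511, (10,3):3025·3+255→9330, (10,4):7770·4+3025→34105
Read S(10,1) = 1, S(10,2) = 511, S(10,3) = 9330, S(10,4) = 34105.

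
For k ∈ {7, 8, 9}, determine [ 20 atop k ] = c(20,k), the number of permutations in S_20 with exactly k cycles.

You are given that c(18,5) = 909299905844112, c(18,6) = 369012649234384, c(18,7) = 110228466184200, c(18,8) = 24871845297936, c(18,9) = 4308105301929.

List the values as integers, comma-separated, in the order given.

52260903362512720, 12953636989943896, 2503858755467550

[19] T[19,6]:18*369012649234384+909299905844112=7551527592063024 · T[19,7]:18*110228466184200+369012649234384=2353125040549984 · T[19,8]:18*24871845297936+110228466184200=557921681547048 · T[19,9]:18*4308105301929+24871845297936=102417740732658
[20] T[20,7]:19*2353125040549984+7551527592063024=52260903362512720 · T[20,8]:19*557921681547048+2353125040549984=12953636989943896 · T[20,9]:19*102417740732658+557921681547048=2503858755467550
Read c(20,7) = 52260903362512720, c(20,8) = 12953636989943896, c(20,9) = 2503858755467550.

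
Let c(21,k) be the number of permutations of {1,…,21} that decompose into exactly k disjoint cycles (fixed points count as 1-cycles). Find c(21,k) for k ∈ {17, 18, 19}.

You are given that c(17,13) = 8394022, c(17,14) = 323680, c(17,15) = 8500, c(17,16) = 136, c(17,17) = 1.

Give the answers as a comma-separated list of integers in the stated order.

r18: T_18,14=17×323680+8394022=13896582; T_18,15=17×8500+323680=468180; T_18,16=17×136+8500=10812; T_18,17=17×1+136=153; T_18,18=17×0+1=1
r19: T_19,15=18×468180+13896582=22323822; T_19,16=18×10812+468180=662796; T_19,17=18×153+10812=13566; T_19,18=18×1+153=171; T_19,19=18×0+1=1
r20: T_20,16=19×662796+22323822=34916946; T_20,17=19×13566+662796=920550; T_20,18=19×171+13566=16815; T_20,19=19×1+171=190
r21: T_21,17=20×920550+34916946=53327946; T_21,18=20×16815+920550=1256850; T_21,19=20×190+16815=20615
Read c(21,17) = 53327946, c(21,18) = 1256850, c(21,19) = 20615.

53327946, 1256850, 20615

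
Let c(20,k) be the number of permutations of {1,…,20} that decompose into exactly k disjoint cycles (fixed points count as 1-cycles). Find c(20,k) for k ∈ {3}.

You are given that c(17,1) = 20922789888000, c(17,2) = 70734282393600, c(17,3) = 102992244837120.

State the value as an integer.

668609730341153280

r18: T_18,1=17×20922789888000+0=355687428096000; T_18,2=17×70734282393600+20922789888000=1223405590579200; T_18,3=17×102992244837120+70734282393600=1821602444624640
r19: T_19,2=18×1223405590579200+355687428096000=22376988058521600; T_19,3=18×1821602444624640+1223405590579200=34012249593822720
r20: T_20,3=19×34012249593822720+22376988058521600=668609730341153280
Read c(20,3) = 668609730341153280.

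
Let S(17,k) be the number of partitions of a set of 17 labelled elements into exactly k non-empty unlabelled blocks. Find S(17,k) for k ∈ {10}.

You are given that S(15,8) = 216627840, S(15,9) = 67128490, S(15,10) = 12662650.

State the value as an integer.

2758334150

i=16: T(16,9)=216627840+9·67128490=820784250 | T(16,10)=67128490+10·12662650=193754990
i=17: T(17,10)=820784250+10·193754990=2758334150
Read S(17,10) = 2758334150.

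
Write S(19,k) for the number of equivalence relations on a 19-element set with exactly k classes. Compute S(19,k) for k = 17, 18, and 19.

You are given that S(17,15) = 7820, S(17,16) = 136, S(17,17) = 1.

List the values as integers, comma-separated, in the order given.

12597, 171, 1

[18] T[18,16]:16*136+7820=9996 · T[18,17]:17*1+136=153 · T[18,18]:18*0+1=1
[19] T[19,17]:17*153+9996=12597 · T[19,18]:18*1+153=171 · T[19,19]:19*0+1=1
Read S(19,17) = 12597, S(19,18) = 171, S(19,19) = 1.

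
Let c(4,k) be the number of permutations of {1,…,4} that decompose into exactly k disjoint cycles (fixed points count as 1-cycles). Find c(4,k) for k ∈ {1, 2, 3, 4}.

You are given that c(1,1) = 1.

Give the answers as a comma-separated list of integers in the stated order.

@2  (2,1):1·1+0→1, (2,2):0·1+1→1
@3  (3,1):1·2+0→2, (3,2):1·2+1→3, (3,3):0·2+1→1
@4  (4,1):2·3+0→6, (4,2):3·3+2→11, (4,3):1·3+3→6, (4,4):0·3+1→1
Read c(4,1) = 6, c(4,2) = 11, c(4,3) = 6, c(4,4) = 1.

6, 11, 6, 1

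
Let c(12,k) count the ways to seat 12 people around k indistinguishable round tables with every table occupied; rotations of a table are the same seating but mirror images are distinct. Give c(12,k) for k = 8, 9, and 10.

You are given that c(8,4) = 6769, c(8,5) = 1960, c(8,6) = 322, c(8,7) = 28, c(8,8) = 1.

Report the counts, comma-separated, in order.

[9] T[9,5]:8*1960+6769=22449 · T[9,6]:8*322+1960=4536 · T[9,7]:8*28+322=546 · T[9,8]:8*1+28=36 · T[9,9]:8*0+1=1
[10] T[10,6]:9*4536+22449=63273 · T[10,7]:9*546+4536=9450 · T[10,8]:9*36+546=870 · T[10,9]:9*1+36=45 · T[10,10]:9*0+1=1
[11] T[11,7]:10*9450+63273=157773 · T[11,8]:10*870+9450=18150 · T[11,9]:10*45+870=1320 · T[11,10]:10*1+45=55
[12] T[12,8]:11*18150+157773=357423 · T[12,9]:11*1320+18150=32670 · T[12,10]:11*55+1320=1925
Read c(12,8) = 357423, c(12,9) = 32670, c(12,10) = 1925.

357423, 32670, 1925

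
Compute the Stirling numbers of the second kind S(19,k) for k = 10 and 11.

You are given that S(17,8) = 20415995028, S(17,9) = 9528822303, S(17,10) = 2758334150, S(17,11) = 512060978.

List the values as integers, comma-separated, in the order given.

477297033785, 129413217791

[18] T[18,9]:9*9528822303+20415995028=106175395755 · T[18,10]:10*2758334150+9528822303=37112163803 · T[18,11]:11*512060978+2758334150=8391004908
[19] T[19,10]:10*37112163803+106175395755=477297033785 · T[19,11]:11*8391004908+37112163803=129413217791
Read S(19,10) = 477297033785, S(19,11) = 129413217791.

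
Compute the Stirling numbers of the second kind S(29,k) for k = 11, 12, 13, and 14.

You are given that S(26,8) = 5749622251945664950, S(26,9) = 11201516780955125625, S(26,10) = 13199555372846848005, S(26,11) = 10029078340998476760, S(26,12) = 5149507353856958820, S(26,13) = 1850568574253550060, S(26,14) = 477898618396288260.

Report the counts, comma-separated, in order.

18059551225961878690915, 13326679652926121224470, 6855064482242755179765, 2534474684137526739000

row 27: T[27][9]=9·11201516780955125625+5749622251945664950=106563273280541795575  T[27][10]=10·13199555372846848005+11201516780955125625=143197070509423605675  T[27][11]=11·10029078340998476760+13199555372846848005=123519417123830092365  T[27][12]=12·5149507353856958820+10029078340998476760=71823166587281982600  T[27][13]=13·1850568574253550060+5149507353856958820=29206898819153109600  T[27][14]=14·477898618396288260+1850568574253550060=8541149231801585700
row 28: T[28][10]=10·143197070509423605675+106563273280541795575=1538533978374777852325  T[28][11]=11·123519417123830092365+143197070509423605675=1501910658871554621690  T[28][12]=12·71823166587281982600+123519417123830092365=985397416171213883565  T[28][13]=13·29206898819153109600+71823166587281982600=451512851236272407400  T[28][14]=14·8541149231801585700+29206898819153109600=148782988064375309400
row 29: T[29][11]=11·1501910658871554621690+1538533978374777852325=18059551225961878690915  T[29][12]=12·985397416171213883565+1501910658871554621690=13326679652926121224470  T[29][13]=13·451512851236272407400+985397416171213883565=6855064482242755179765  T[29][14]=14·148782988064375309400+451512851236272407400=2534474684137526739000
Read S(29,11) = 18059551225961878690915, S(29,12) = 13326679652926121224470, S(29,13) = 6855064482242755179765, S(29,14) = 2534474684137526739000.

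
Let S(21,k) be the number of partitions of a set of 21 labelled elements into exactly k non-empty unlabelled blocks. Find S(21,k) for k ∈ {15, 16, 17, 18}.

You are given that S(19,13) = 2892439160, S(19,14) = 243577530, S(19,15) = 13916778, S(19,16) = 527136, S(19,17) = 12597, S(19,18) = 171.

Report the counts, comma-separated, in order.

13087462580, 809944464, 34952799, 1023435

row 20: T[20][14]=14·243577530+2892439160=6302524580  T[20][15]=15·13916778+243577530=452329200  T[20][16]=16·527136+13916778=22350954  T[20][17]=17·12597+527136=741285  T[20][18]=18·171+12597=15675
row 21: T[21][15]=15·452329200+6302524580=13087462580  T[21][16]=16·22350954+452329200=809944464  T[21][17]=17·741285+22350954=34952799  T[21][18]=18·15675+741285=1023435
Read S(21,15) = 13087462580, S(21,16) = 809944464, S(21,17) = 34952799, S(21,18) = 1023435.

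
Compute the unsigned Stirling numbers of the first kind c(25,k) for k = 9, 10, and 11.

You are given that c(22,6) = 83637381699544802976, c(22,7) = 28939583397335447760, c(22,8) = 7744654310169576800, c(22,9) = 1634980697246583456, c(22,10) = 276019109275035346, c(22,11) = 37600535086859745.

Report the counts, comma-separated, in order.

@23  (23,7):28939583397335447760·22+83637381699544802976→720308216440924653696, (23,8):7744654310169576800·22+28939583397335447760→199321978221066137360, (23,9):1634980697246583456·22+7744654310169576800→43714229649594412832, (23,10):276019109275035346·22+1634980697246583456→7707401101297361068, (23,11):37600535086859745·22+276019109275035346→1103230881185949736
@24  (24,8):199321978221066137360·23+720308216440924653696→5304713715525445812976, (24,9):43714229649594412832·23+199321978221066137360→1204749260161737632496, (24,10):7707401101297361068·23+43714229649594412832→220984454979433717396, (24,11):1103230881185949736·23+7707401101297361068→33081711368574204996
@25  (25,9):1204749260161737632496·24+5304713715525445812976→34218695959407148992880, (25,10):220984454979433717396·24+1204749260161737632496→6508376179668146850000, (25,11):33081711368574204996·24+220984454979433717396→1014945527825214637300
Read c(25,9) = 34218695959407148992880, c(25,10) = 6508376179668146850000, c(25,11) = 1014945527825214637300.

34218695959407148992880, 6508376179668146850000, 1014945527825214637300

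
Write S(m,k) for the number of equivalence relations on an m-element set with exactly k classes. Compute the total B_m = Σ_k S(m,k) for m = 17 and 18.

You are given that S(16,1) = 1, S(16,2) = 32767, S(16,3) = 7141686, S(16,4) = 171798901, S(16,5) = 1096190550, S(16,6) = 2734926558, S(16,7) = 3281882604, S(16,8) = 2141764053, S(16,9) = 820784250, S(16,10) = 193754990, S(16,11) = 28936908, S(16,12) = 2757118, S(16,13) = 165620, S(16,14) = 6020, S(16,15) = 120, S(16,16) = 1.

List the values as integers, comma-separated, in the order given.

@17  (17,1):1·1+0→1, (17,2):32767·2+1→65535, (17,3):7141686·3+32767→21457825, (17,4):171798901·4+7141686→694337290, (17,5):1096190550·5+171798901→5652751651, (17,6):2734926558·6+1096190550→17505749898, (17,7):3281882604·7+2734926558→25708104786, (17,8):2141764053·8+3281882604→20415995028, (17,9):820784250·9+2141764053→9528822303, (17,10):193754990·10+820784250→2758334150, (17,11):28936908·11+193754990→512060978, (17,12):2757118·12+28936908→62022324, (17,13):165620·13+2757118→4910178, (17,14):6020·14+165620→249900, (17,15):120·15+6020→7820, (17,16):1·16+120→136, (17,17):0·17+1→1
@18  (18,1):1·1+0→1, (18,2):65535·2+1→131071, (18,3):21457825·3+65535→64439010, (18,4):694337290·4+21457825→2798806985, (18,5):5652751651·5+694337290→28958095545, (18,6):17505749898·6+5652751651→110687251039, (18,7):25708104786·7+17505749898→197462483400, (18,8):20415995028·8+25708104786→189036065010, (18,9):9528822303·9+20415995028→106175395755, (18,10):2758334150·10+9528822303→37112163803, (18,11):512060978·11+2758334150→8391004908, (18,12):62022324·12+512060978→1256328866, (18,13):4910178·13+62022324→125854638, (18,14):249900·14+4910178→8408778, (18,15):7820·15+249900→367200, (18,16):136·16+7820→9996, (18,17):1·17+136→153, (18,18):0·18+1→1
B_17 = ΣS(17,k) = 1+65535+21457825+694337290+5652751651+17505749898+25708104786+20415995028+9528822303+2758334150+512060978+62022324+4910178+249900+7820+136+1 = 82864869804
B_18 = ΣS(18,k) = 1+131071+64439010+2798806985+28958095545+110687251039+197462483400+189036065010+106175395755+37112163803+8391004908+1256328866+125854638+8408778+367200+9996+153+1 = 682076806159

82864869804, 682076806159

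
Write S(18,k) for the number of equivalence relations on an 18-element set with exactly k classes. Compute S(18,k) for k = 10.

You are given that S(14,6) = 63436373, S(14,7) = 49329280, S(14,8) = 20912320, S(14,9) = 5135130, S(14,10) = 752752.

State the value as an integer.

[15] T[15,7]:7*49329280+63436373=408741333 · T[15,8]:8*20912320+49329280=216627840 · T[15,9]:9*5135130+20912320=67128490 · T[15,10]:10*752752+5135130=12662650
[16] T[16,8]:8*216627840+408741333=2141764053 · T[16,9]:9*67128490+216627840=820784250 · T[16,10]:10*12662650+67128490=193754990
[17] T[17,9]:9*820784250+2141764053=9528822303 · T[17,10]:10*193754990+820784250=2758334150
[18] T[18,10]:10*2758334150+9528822303=37112163803
Read S(18,10) = 37112163803.

37112163803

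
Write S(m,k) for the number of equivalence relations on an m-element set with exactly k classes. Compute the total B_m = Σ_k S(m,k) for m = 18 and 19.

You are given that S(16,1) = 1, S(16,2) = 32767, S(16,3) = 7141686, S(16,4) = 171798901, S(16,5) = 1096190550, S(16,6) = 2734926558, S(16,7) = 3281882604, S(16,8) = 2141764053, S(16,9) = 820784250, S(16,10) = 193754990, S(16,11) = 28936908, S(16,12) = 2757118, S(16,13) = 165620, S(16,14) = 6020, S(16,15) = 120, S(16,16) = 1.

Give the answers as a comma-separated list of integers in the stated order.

682076806159, 5832742205057

row 17: T[17][1]=1·1+0=1  T[17][2]=2·32767+1=65535  T[17][3]=3·7141686+32767=21457825  T[17][4]=4·171798901+7141686=694337290  T[17][5]=5·1096190550+171798901=5652751651  T[17][6]=6·2734926558+1096190550=17505749898  T[17][7]=7·3281882604+2734926558=25708104786  T[17][8]=8·2141764053+3281882604=20415995028  T[17][9]=9·820784250+2141764053=9528822303  T[17][10]=10·193754990+820784250=2758334150  T[17][11]=11·28936908+193754990=512060978  T[17][12]=12·2757118+28936908=62022324  T[17][13]=13·165620+2757118=4910178  T[17][14]=14·6020+165620=249900  T[17][15]=15·120+6020=7820  T[17][16]=16·1+120=136  T[17][17]=17·0+1=1
row 18: T[18][1]=1·1+0=1  T[18][2]=2·65535+1=131071  T[18][3]=3·21457825+65535=64439010  T[18][4]=4·694337290+21457825=2798806985  T[18][5]=5·5652751651+694337290=28958095545  T[18][6]=6·17505749898+5652751651=110687251039  T[18][7]=7·25708104786+17505749898=197462483400  T[18][8]=8·20415995028+25708104786=189036065010  T[18][9]=9·9528822303+20415995028=106175395755  T[18][10]=10·2758334150+9528822303=37112163803  T[18][11]=11·512060978+2758334150=8391004908  T[18][12]=12·62022324+512060978=1256328866  T[18][13]=13·4910178+62022324=125854638  T[18][14]=14·249900+4910178=8408778  T[18][15]=15·7820+249900=367200  T[18][16]=16·136+7820=9996  T[18][17]=17·1+136=153  T[18][18]=18·0+1=1
row 19: T[19][1]=1·1+0=1  T[19][2]=2·131071+1=262143  T[19][3]=3·64439010+131071=193448101  T[19][4]=4·2798806985+64439010=11259666950  T[19][5]=5·28958095545+2798806985=147589284710  T[19][6]=6·110687251039+28958095545=693081601779  T[19][7]=7·197462483400+110687251039=1492924634839  T[19][8]=8·189036065010+197462483400=1709751003480  T[19][9]=9·106175395755+189036065010=1144614626805  T[19][10]=10·37112163803+106175395755=477297033785  T[19][11]=11·8391004908+37112163803=129413217791  T[19][12]=12·1256328866+8391004908=23466951300  T[19][13]=13·125854638+1256328866=2892439160  T[19][14]=14·8408778+125854638=243577530  T[19][15]=15·367200+8408778=13916778  T[19][16]=16·9996+367200=527136  T[19][17]=17·153+9996=12597  T[19][18]=18·1+153=171  T[19][19]=19·0+1=1
B_18 = ΣS(18,k) = 1+131071+64439010+2798806985+28958095545+110687251039+197462483400+189036065010+106175395755+37112163803+8391004908+1256328866+125854638+8408778+367200+9996+153+1 = 682076806159
B_19 = ΣS(19,k) = 1+262143+193448101+11259666950+147589284710+693081601779+1492924634839+1709751003480+1144614626805+477297033785+129413217791+23466951300+2892439160+243577530+13916778+527136+12597+171+1 = 5832742205057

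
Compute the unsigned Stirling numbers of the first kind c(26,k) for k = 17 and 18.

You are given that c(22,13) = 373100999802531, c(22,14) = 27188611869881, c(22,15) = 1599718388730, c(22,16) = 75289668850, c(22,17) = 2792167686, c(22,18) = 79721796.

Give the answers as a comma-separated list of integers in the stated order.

r23: T_23,14=22×27188611869881+373100999802531=971250460939913; T_23,15=22×1599718388730+27188611869881=62382416421941; T_23,16=22×75289668850+1599718388730=3256091103430; T_23,17=22×2792167686+75289668850=136717357942; T_23,18=22×79721796+2792167686=4546047198
r24: T_24,15=23×62382416421941+971250460939913=2406046038644556; T_24,16=23×3256091103430+62382416421941=137272511800831; T_24,17=23×136717357942+3256091103430=6400590336096; T_24,18=23×4546047198+136717357942=241276443496
r25: T_25,16=24×137272511800831+2406046038644556=5700586321864500; T_25,17=24×6400590336096+137272511800831=290886679867135; T_25,18=24×241276443496+6400590336096=12191224980000
r26: T_26,17=25×290886679867135+5700586321864500=12972753318542875; T_26,18=25×12191224980000+290886679867135=595667304367135
Read c(26,17) = 12972753318542875, c(26,18) = 595667304367135.

12972753318542875, 595667304367135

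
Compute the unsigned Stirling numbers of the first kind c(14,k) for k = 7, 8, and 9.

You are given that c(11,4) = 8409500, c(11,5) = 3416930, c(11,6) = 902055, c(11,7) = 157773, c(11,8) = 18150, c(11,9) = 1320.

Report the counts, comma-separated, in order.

row 12: T[12][5]=11·3416930+8409500=45995730  T[12][6]=11·902055+3416930=13339535  T[12][7]=11·157773+902055=2637558  T[12][8]=11·18150+157773=357423  T[12][9]=11·1320+18150=32670
row 13: T[13][6]=12·13339535+45995730=206070150  T[13][7]=12·2637558+13339535=44990231  T[13][8]=12·357423+2637558=6926634  T[13][9]=12·32670+357423=749463
row 14: T[14][7]=13·44990231+206070150=790943153  T[14][8]=13·6926634+44990231=135036473  T[14][9]=13·749463+6926634=16669653
Read c(14,7) = 790943153, c(14,8) = 135036473, c(14,9) = 16669653.

790943153, 135036473, 16669653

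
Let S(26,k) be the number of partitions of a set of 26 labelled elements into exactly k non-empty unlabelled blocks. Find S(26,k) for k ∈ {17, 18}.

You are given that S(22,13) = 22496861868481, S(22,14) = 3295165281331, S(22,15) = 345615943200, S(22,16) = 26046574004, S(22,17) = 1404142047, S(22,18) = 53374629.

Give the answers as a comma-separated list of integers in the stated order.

[23] T[23,14]:14*3295165281331+22496861868481=68629175807115 · T[23,15]:15*345615943200+3295165281331=8479404429331 · T[23,16]:16*26046574004+345615943200=762361127264 · T[23,17]:17*1404142047+26046574004=49916988803 · T[23,18]:18*53374629+1404142047=2364885369
[24] T[24,15]:15*8479404429331+68629175807115=195820242247080 · T[24,16]:16*762361127264+8479404429331=20677182465555 · T[24,17]:17*49916988803+762361127264=1610949936915 · T[24,18]:18*2364885369+49916988803=92484925445
[25] T[25,16]:16*20677182465555+195820242247080=526655161695960 · T[25,17]:17*1610949936915+20677182465555=48063331393110 · T[25,18]:18*92484925445+1610949936915=3275678594925
[26] T[26,17]:17*48063331393110+526655161695960=1343731795378830 · T[26,18]:18*3275678594925+48063331393110=107025546101760
Read S(26,17) = 1343731795378830, S(26,18) = 107025546101760.

1343731795378830, 107025546101760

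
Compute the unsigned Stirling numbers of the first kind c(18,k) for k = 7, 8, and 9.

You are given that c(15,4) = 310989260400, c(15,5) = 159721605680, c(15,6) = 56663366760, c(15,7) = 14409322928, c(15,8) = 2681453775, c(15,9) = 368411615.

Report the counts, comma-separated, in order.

i=16: T(16,5)=310989260400+15·159721605680=2706813345600 | T(16,6)=159721605680+15·56663366760=1009672107080 | T(16,7)=56663366760+15·14409322928=272803210680 | T(16,8)=14409322928+15·2681453775=54631129553 | T(16,9)=2681453775+15·368411615=8207628000
i=17: T(17,6)=2706813345600+16·1009672107080=18861567058880 | T(17,7)=1009672107080+16·272803210680=5374523477960 | T(17,8)=272803210680+16·54631129553=1146901283528 | T(17,9)=54631129553+16·8207628000=185953177553
i=18: T(18,7)=18861567058880+17·5374523477960=110228466184200 | T(18,8)=5374523477960+17·1146901283528=24871845297936 | T(18,9)=1146901283528+17·185953177553=4308105301929
Read c(18,7) = 110228466184200, c(18,8) = 24871845297936, c(18,9) = 4308105301929.

110228466184200, 24871845297936, 4308105301929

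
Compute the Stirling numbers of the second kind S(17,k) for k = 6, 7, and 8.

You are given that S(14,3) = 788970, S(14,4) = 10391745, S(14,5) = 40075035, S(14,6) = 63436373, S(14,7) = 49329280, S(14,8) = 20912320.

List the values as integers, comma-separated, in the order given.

i=15: T(15,4)=788970+4·10391745=42355950 | T(15,5)=10391745+5·40075035=210766920 | T(15,6)=40075035+6·63436373=420693273 | T(15,7)=63436373+7·49329280=408741333 | T(15,8)=49329280+8·20912320=216627840
i=16: T(16,5)=42355950+5·210766920=1096190550 | T(16,6)=210766920+6·420693273=2734926558 | T(16,7)=420693273+7·408741333=3281882604 | T(16,8)=408741333+8·216627840=2141764053
i=17: T(17,6)=1096190550+6·2734926558=17505749898 | T(17,7)=2734926558+7·3281882604=25708104786 | T(17,8)=3281882604+8·2141764053=20415995028
Read S(17,6) = 17505749898, S(17,7) = 25708104786, S(17,8) = 20415995028.

17505749898, 25708104786, 20415995028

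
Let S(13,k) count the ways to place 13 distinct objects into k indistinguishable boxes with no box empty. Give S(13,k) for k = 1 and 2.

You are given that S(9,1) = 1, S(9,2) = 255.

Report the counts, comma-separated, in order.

1, 4095

r10: T_10,1=1×1+0=1; T_10,2=2×255+1=511
r11: T_11,1=1×1+0=1; T_11,2=2×511+1=1023
r12: T_12,1=1×1+0=1; T_12,2=2×1023+1=2047
r13: T_13,1=1×1+0=1; T_13,2=2×2047+1=4095
Read S(13,1) = 1, S(13,2) = 4095.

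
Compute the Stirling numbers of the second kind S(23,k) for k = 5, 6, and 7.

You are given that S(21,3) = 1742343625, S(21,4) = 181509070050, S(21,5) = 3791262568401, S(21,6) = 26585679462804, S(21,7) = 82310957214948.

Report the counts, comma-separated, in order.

96416888184100, 998969857983405, 4382641999117305

r22: T_22,4=4×181509070050+1742343625=727778623825; T_22,5=5×3791262568401+181509070050=19137821912055; T_22,6=6×26585679462804+3791262568401=163305339345225; T_22,7=7×82310957214948+26585679462804=602762379967440
r23: T_23,5=5×19137821912055+727778623825=96416888184100; T_23,6=6×163305339345225+19137821912055=998969857983405; T_23,7=7×602762379967440+163305339345225=4382641999117305
Read S(23,5) = 96416888184100, S(23,6) = 998969857983405, S(23,7) = 4382641999117305.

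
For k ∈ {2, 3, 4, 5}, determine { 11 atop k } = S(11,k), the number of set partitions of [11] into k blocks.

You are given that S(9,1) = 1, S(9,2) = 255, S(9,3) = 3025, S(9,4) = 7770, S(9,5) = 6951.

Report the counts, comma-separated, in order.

1023, 28501, 145750, 246730

row 10: T[10][1]=1·1+0=1  T[10][2]=2·255+1=511  T[10][3]=3·3025+255=9330  T[10][4]=4·7770+3025=34105  T[10][5]=5·6951+7770=42525
row 11: T[11][2]=2·511+1=1023  T[11][3]=3·9330+511=28501  T[11][4]=4·34105+9330=145750  T[11][5]=5·42525+34105=246730
Read S(11,2) = 1023, S(11,3) = 28501, S(11,4) = 145750, S(11,5) = 246730.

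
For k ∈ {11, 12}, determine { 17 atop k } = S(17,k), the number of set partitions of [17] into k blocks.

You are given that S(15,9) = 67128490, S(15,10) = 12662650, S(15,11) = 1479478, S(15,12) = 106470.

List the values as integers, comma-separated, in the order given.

512060978, 62022324

row 16: T[16][10]=10·12662650+67128490=193754990  T[16][11]=11·1479478+12662650=28936908  T[16][12]=12·106470+1479478=2757118
row 17: T[17][11]=11·28936908+193754990=512060978  T[17][12]=12·2757118+28936908=62022324
Read S(17,11) = 512060978, S(17,12) = 62022324.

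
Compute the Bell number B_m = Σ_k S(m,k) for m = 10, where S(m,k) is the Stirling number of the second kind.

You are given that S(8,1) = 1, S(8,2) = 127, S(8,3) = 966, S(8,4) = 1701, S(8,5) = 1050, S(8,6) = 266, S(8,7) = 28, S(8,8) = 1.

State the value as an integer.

r9: T_9,1=1×1+0=1; T_9,2=2×127+1=255; T_9,3=3×966+127=3025; T_9,4=4×1701+966=7770; T_9,5=5×1050+1701=6951; T_9,6=6×266+1050=2646; T_9,7=7×28+266=462; T_9,8=8×1+28=36; T_9,9=9×0+1=1
r10: T_10,1=1×1+0=1; T_10,2=2×255+1=511; T_10,3=3×3025+255=9330; T_10,4=4×7770+3025=34105; T_10,5=5×6951+7770=42525; T_10,6=6×2646+6951=22827; T_10,7=7×462+2646=5880; T_10,8=8×36+462=750; T_10,9=9×1+36=45; T_10,10=10×0+1=1
B_10 = ΣS(10,k) = 1+511+9330+34105+42525+22827+5880+750+45+1 = 115975

115975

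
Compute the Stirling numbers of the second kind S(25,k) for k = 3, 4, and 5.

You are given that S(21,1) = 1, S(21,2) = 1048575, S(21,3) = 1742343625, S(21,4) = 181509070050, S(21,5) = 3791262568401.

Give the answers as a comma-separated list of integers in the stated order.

141197991025, 46771289738810, 2436684974110751

@22  (22,1):1·1+0→1, (22,2):1048575·2+1→2097151, (22,3):1742343625·3+1048575→5228079450, (22,4):181509070050·4+1742343625→727778623825, (22,5):3791262568401·5+181509070050→19137821912055
@23  (23,1):1·1+0→1, (23,2):2097151·2+1→4194303, (23,3):5228079450·3+2097151→15686335501, (23,4):727778623825·4+5228079450→2916342574750, (23,5):19137821912055·5+727778623825→96416888184100
@24  (24,2):4194303·2+1→8388607, (24,3):15686335501·3+4194303→47063200806, (24,4):2916342574750·4+15686335501→11681056634501, (24,5):96416888184100·5+2916342574750→485000783495250
@25  (25,3):47063200806·3+8388607→141197991025, (25,4):11681056634501·4+47063200806→46771289738810, (25,5):485000783495250·5+11681056634501→2436684974110751
Read S(25,3) = 141197991025, S(25,4) = 46771289738810, S(25,5) = 2436684974110751.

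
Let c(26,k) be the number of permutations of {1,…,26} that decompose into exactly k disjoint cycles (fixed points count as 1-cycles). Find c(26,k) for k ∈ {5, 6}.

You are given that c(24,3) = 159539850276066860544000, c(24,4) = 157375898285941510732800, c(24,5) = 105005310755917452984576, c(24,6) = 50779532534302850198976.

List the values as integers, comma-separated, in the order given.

row 25: T[25][4]=24·157375898285941510732800+159539850276066860544000=3936561409138663118131200  T[25][5]=24·105005310755917452984576+157375898285941510732800=2677503356427960382362624  T[25][6]=24·50779532534302850198976+105005310755917452984576=1323714091579185857760000
row 26: T[26][5]=25·2677503356427960382362624+3936561409138663118131200=70874145319837672677196800  T[26][6]=25·1323714091579185857760000+2677503356427960382362624=35770355645907606826362624
Read c(26,5) = 70874145319837672677196800, c(26,6) = 35770355645907606826362624.

70874145319837672677196800, 35770355645907606826362624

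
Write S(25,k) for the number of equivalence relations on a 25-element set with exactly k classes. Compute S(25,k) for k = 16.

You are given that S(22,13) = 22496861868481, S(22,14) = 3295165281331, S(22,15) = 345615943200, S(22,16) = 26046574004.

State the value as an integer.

526655161695960

@23  (23,14):3295165281331·14+22496861868481→68629175807115, (23,15):345615943200·15+3295165281331→8479404429331, (23,16):26046574004·16+345615943200→762361127264
@24  (24,15):8479404429331·15+68629175807115→195820242247080, (24,16):762361127264·16+8479404429331→20677182465555
@25  (25,16):20677182465555·16+195820242247080→526655161695960
Read S(25,16) = 526655161695960.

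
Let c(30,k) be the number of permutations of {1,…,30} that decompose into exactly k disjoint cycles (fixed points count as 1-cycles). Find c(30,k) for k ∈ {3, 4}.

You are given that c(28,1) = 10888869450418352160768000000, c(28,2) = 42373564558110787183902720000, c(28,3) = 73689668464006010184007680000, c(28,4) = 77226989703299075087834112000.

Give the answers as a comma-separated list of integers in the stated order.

@29  (29,2):42373564558110787183902720000·28+10888869450418352160768000000→1197348677077520393310044160000, (29,3):73689668464006010184007680000·28+42373564558110787183902720000→2105684281550279072336117760000, (29,4):77226989703299075087834112000·28+73689668464006010184007680000→2236045380156380112643362816000
@30  (30,3):2105684281550279072336117760000·29+1197348677077520393310044160000→62262192842035613491057459200000, (30,4):2236045380156380112643362816000·29+2105684281550279072336117760000→66951000306085302338993639424000
Read c(30,3) = 62262192842035613491057459200000, c(30,4) = 66951000306085302338993639424000.

62262192842035613491057459200000, 66951000306085302338993639424000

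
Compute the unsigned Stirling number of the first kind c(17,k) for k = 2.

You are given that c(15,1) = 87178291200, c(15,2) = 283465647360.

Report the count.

70734282393600

r16: T_16,1=15×87178291200+0=1307674368000; T_16,2=15×283465647360+87178291200=4339163001600
r17: T_17,2=16×4339163001600+1307674368000=70734282393600
Read c(17,2) = 70734282393600.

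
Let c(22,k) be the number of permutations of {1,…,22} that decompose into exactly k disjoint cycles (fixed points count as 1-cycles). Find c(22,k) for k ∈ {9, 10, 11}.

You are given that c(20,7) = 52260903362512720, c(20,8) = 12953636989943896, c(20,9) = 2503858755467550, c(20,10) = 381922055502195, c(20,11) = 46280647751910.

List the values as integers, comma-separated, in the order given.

1634980697246583456, 276019109275035346, 37600535086859745

@21  (21,8):12953636989943896·20+52260903362512720→311333643161390640, (21,9):2503858755467550·20+12953636989943896→63030812099294896, (21,10):381922055502195·20+2503858755467550→10142299865511450, (21,11):46280647751910·20+381922055502195→1307535010540395
@22  (22,9):63030812099294896·21+311333643161390640→1634980697246583456, (22,10):10142299865511450·21+63030812099294896→276019109275035346, (22,11):1307535010540395·21+10142299865511450→37600535086859745
Read c(22,9) = 1634980697246583456, c(22,10) = 276019109275035346, c(22,11) = 37600535086859745.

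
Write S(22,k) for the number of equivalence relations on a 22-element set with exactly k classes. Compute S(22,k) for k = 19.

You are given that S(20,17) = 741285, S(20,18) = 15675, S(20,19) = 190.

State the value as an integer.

[21] T[21,18]:18*15675+741285=1023435 · T[21,19]:19*190+15675=19285
[22] T[22,19]:19*19285+1023435=1389850
Read S(22,19) = 1389850.

1389850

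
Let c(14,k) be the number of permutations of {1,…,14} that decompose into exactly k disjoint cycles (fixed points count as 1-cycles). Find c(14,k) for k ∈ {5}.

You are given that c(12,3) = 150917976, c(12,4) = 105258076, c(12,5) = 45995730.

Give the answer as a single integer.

9957703756

r13: T_13,4=12×105258076+150917976=1414014888; T_13,5=12×45995730+105258076=657206836
r14: T_14,5=13×657206836+1414014888=9957703756
Read c(14,5) = 9957703756.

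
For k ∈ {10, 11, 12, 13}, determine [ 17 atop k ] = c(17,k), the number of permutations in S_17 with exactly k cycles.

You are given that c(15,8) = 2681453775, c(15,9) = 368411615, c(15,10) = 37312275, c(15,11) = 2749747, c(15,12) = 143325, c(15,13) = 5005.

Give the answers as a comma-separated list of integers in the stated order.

@16  (16,9):368411615·15+2681453775→8207628000, (16,10):37312275·15+368411615→928095740, (16,11):2749747·15+37312275→78558480, (16,12):143325·15+2749747→4899622, (16,13):5005·15+143325→218400
@17  (17,10):928095740·16+8207628000→23057159840, (17,11):78558480·16+928095740→2185031420, (17,12):4899622·16+78558480→156952432, (17,13):218400·16+4899622→8394022
Read c(17,10) = 23057159840, c(17,11) = 2185031420, c(17,12) = 156952432, c(17,13) = 8394022.

23057159840, 2185031420, 156952432, 8394022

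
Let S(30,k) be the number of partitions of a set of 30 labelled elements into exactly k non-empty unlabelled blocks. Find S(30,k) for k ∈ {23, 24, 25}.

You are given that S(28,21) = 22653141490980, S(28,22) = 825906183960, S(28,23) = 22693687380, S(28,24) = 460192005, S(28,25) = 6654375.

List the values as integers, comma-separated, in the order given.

71823880393200, 2157580085700, 49402080000

i=29: T(29,22)=22653141490980+22·825906183960=40823077538100 | T(29,23)=825906183960+23·22693687380=1347860993700 | T(29,24)=22693687380+24·460192005=33738295500 | T(29,25)=460192005+25·6654375=626551380
i=30: T(30,23)=40823077538100+23·1347860993700=71823880393200 | T(30,24)=1347860993700+24·33738295500=2157580085700 | T(30,25)=33738295500+25·626551380=49402080000
Read S(30,23) = 71823880393200, S(30,24) = 2157580085700, S(30,25) = 49402080000.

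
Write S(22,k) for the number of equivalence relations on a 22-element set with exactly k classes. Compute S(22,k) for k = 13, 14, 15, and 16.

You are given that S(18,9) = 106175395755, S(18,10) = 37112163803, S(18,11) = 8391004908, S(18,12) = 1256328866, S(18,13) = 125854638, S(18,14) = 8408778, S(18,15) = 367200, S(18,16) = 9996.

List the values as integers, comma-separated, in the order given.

i=19: T(19,10)=106175395755+10·37112163803=477297033785 | T(19,11)=37112163803+11·8391004908=129413217791 | T(19,12)=8391004908+12·1256328866=23466951300 | T(19,13)=1256328866+13·125854638=2892439160 | T(19,14)=125854638+14·8408778=243577530 | T(19,15)=8408778+15·367200=13916778 | T(19,16)=367200+16·9996=527136
i=20: T(20,11)=477297033785+11·129413217791=1900842429486 | T(20,12)=129413217791+12·23466951300=411016633391 | T(20,13)=23466951300+13·2892439160=61068660380 | T(20,14)=2892439160+14·243577530=6302524580 | T(20,15)=243577530+15·13916778=452329200 | T(20,16)=13916778+16·527136=22350954
i=21: T(21,12)=1900842429486+12·411016633391=6833042030178 | T(21,13)=411016633391+13·61068660380=1204909218331 | T(21,14)=61068660380+14·6302524580=149304004500 | T(21,15)=6302524580+15·452329200=13087462580 | T(21,16)=452329200+16·22350954=809944464
i=22: T(22,13)=6833042030178+13·1204909218331=22496861868481 | T(22,14)=1204909218331+14·149304004500=3295165281331 | T(22,15)=149304004500+15·13087462580=345615943200 | T(22,16)=13087462580+16·809944464=26046574004
Read S(22,13) = 22496861868481, S(22,14) = 3295165281331, S(22,15) = 345615943200, S(22,16) = 26046574004.

22496861868481, 3295165281331, 345615943200, 26046574004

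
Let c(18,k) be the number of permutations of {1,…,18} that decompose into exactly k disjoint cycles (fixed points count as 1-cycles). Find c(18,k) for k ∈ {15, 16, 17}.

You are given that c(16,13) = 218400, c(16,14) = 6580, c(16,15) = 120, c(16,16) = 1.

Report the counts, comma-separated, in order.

r17: T_17,14=16×6580+218400=323680; T_17,15=16×120+6580=8500; T_17,16=16×1+120=136; T_17,17=16×0+1=1
r18: T_18,15=17×8500+323680=468180; T_18,16=17×136+8500=10812; T_18,17=17×1+136=153
Read c(18,15) = 468180, c(18,16) = 10812, c(18,17) = 153.

468180, 10812, 153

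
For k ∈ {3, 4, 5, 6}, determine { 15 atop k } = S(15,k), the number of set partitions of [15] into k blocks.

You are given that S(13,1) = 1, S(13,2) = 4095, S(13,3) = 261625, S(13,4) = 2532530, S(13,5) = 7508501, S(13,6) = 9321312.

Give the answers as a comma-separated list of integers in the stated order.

@14  (14,2):4095·2+1→8191, (14,3):261625·3+4095→788970, (14,4):2532530·4+261625→10391745, (14,5):7508501·5+2532530→40075035, (14,6):9321312·6+7508501→63436373
@15  (15,3):788970·3+8191→2375101, (15,4):10391745·4+788970→42355950, (15,5):40075035·5+10391745→210766920, (15,6):63436373·6+40075035→420693273
Read S(15,3) = 2375101, S(15,4) = 42355950, S(15,5) = 210766920, S(15,6) = 420693273.

2375101, 42355950, 210766920, 420693273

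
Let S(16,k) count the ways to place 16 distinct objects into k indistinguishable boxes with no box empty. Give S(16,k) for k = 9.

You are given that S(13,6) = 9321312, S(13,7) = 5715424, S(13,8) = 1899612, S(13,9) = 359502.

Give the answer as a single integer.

820784250

@14  (14,7):5715424·7+9321312→49329280, (14,8):1899612·8+5715424→20912320, (14,9):359502·9+1899612→5135130
@15  (15,8):20912320·8+49329280→216627840, (15,9):5135130·9+20912320→67128490
@16  (16,9):67128490·9+216627840→820784250
Read S(16,9) = 820784250.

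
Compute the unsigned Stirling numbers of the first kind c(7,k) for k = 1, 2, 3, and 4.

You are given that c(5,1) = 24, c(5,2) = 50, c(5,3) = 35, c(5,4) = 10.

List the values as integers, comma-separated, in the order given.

720, 1764, 1624, 735

row 6: T[6][1]=5·24+0=120  T[6][2]=5·50+24=274  T[6][3]=5·35+50=225  T[6][4]=5·10+35=85
row 7: T[7][1]=6·120+0=720  T[7][2]=6·274+120=1764  T[7][3]=6·225+274=1624  T[7][4]=6·85+225=735
Read c(7,1) = 720, c(7,2) = 1764, c(7,3) = 1624, c(7,4) = 735.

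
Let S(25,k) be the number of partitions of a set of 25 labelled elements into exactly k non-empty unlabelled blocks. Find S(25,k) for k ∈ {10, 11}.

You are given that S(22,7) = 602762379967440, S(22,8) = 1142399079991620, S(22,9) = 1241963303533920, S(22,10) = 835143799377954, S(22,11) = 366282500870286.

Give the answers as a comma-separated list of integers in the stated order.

@23  (23,8):1142399079991620·8+602762379967440→9741955019900400, (23,9):1241963303533920·9+1142399079991620→12320068811796900, (23,10):835143799377954·10+1241963303533920→9593401297313460, (23,11):366282500870286·11+835143799377954→4864251308951100
@24  (24,9):12320068811796900·9+9741955019900400→120622574326072500, (24,10):9593401297313460·10+12320068811796900→108254081784931500, (24,11):4864251308951100·11+9593401297313460→63100165695775560
@25  (25,10):108254081784931500·10+120622574326072500→1203163392175387500, (25,11):63100165695775560·11+108254081784931500→802355904438462660
Read S(25,10) = 1203163392175387500, S(25,11) = 802355904438462660.

1203163392175387500, 802355904438462660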